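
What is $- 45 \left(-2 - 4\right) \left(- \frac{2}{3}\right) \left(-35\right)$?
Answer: $6300$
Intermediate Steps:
$- 45 \left(-2 - 4\right) \left(- \frac{2}{3}\right) \left(-35\right) = - 45 \left(- 6 \left(\left(-2\right) \frac{1}{3}\right)\right) \left(-35\right) = - 45 \left(\left(-6\right) \left(- \frac{2}{3}\right)\right) \left(-35\right) = \left(-45\right) 4 \left(-35\right) = \left(-180\right) \left(-35\right) = 6300$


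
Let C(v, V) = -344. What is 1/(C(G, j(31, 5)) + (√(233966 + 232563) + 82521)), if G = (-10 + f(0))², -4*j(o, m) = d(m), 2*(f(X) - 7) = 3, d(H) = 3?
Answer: 82177/6752592800 - 7*√9521/6752592800 ≈ 1.2069e-5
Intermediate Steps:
f(X) = 17/2 (f(X) = 7 + (½)*3 = 7 + 3/2 = 17/2)
j(o, m) = -¾ (j(o, m) = -¼*3 = -¾)
G = 9/4 (G = (-10 + 17/2)² = (-3/2)² = 9/4 ≈ 2.2500)
1/(C(G, j(31, 5)) + (√(233966 + 232563) + 82521)) = 1/(-344 + (√(233966 + 232563) + 82521)) = 1/(-344 + (√466529 + 82521)) = 1/(-344 + (7*√9521 + 82521)) = 1/(-344 + (82521 + 7*√9521)) = 1/(82177 + 7*√9521)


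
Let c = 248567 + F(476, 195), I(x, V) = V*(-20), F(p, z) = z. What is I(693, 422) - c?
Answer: -257202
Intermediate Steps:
I(x, V) = -20*V
c = 248762 (c = 248567 + 195 = 248762)
I(693, 422) - c = -20*422 - 1*248762 = -8440 - 248762 = -257202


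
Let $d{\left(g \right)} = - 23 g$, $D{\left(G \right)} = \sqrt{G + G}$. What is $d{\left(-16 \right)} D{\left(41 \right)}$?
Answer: $368 \sqrt{82} \approx 3332.4$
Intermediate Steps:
$D{\left(G \right)} = \sqrt{2} \sqrt{G}$ ($D{\left(G \right)} = \sqrt{2 G} = \sqrt{2} \sqrt{G}$)
$d{\left(-16 \right)} D{\left(41 \right)} = \left(-23\right) \left(-16\right) \sqrt{2} \sqrt{41} = 368 \sqrt{82}$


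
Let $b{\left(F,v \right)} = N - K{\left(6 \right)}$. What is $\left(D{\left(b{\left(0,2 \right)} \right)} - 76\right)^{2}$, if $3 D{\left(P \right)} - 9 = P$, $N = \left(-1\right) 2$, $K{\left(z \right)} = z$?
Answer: $\frac{51529}{9} \approx 5725.4$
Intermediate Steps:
$N = -2$
$b{\left(F,v \right)} = -8$ ($b{\left(F,v \right)} = -2 - 6 = -8$)
$D{\left(P \right)} = 3 + \frac{P}{3}$
$\left(D{\left(b{\left(0,2 \right)} \right)} - 76\right)^{2} = \left(\left(3 + \frac{1}{3} \left(-8\right)\right) - 76\right)^{2} = \left(\left(3 - \frac{8}{3}\right) - 76\right)^{2} = \left(\frac{1}{3} - 76\right)^{2} = \left(- \frac{227}{3}\right)^{2} = \frac{51529}{9}$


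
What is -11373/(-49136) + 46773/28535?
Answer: 2622766683/1402095760 ≈ 1.8706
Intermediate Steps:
-11373/(-49136) + 46773/28535 = -11373*(-1/49136) + 46773*(1/28535) = 11373/49136 + 46773/28535 = 2622766683/1402095760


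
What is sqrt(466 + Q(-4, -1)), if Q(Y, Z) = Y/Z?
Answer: sqrt(470) ≈ 21.679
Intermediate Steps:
sqrt(466 + Q(-4, -1)) = sqrt(466 - 4/(-1)) = sqrt(466 - 4*(-1)) = sqrt(466 + 4) = sqrt(470)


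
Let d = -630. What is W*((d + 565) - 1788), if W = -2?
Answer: 3706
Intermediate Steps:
W*((d + 565) - 1788) = -2*((-630 + 565) - 1788) = -2*(-65 - 1788) = -2*(-1853) = 3706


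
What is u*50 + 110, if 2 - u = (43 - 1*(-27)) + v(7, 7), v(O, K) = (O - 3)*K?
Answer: -4690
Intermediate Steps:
v(O, K) = K*(-3 + O) (v(O, K) = (-3 + O)*K = K*(-3 + O))
u = -96 (u = 2 - ((43 - 1*(-27)) + 7*(-3 + 7)) = 2 - ((43 + 27) + 7*4) = 2 - (70 + 28) = 2 - 1*98 = 2 - 98 = -96)
u*50 + 110 = -96*50 + 110 = -4800 + 110 = -4690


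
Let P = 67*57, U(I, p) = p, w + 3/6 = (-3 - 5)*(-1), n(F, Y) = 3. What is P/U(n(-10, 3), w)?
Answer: 2546/5 ≈ 509.20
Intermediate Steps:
w = 15/2 (w = -1/2 + (-3 - 5)*(-1) = -1/2 - 8*(-1) = -1/2 + 8 = 15/2 ≈ 7.5000)
P = 3819
P/U(n(-10, 3), w) = 3819/(15/2) = 3819*(2/15) = 2546/5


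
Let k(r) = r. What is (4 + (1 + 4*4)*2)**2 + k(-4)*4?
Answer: 1428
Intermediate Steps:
(4 + (1 + 4*4)*2)**2 + k(-4)*4 = (4 + (1 + 4*4)*2)**2 - 4*4 = (4 + (1 + 16)*2)**2 - 16 = (4 + 17*2)**2 - 16 = (4 + 34)**2 - 16 = 38**2 - 16 = 1444 - 16 = 1428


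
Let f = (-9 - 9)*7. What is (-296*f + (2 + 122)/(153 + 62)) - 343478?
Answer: -65829006/215 ≈ -3.0618e+5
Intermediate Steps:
f = -126 (f = -18*7 = -126)
(-296*f + (2 + 122)/(153 + 62)) - 343478 = (-296*(-126) + (2 + 122)/(153 + 62)) - 343478 = (37296 + 124/215) - 343478 = 8018764/215 - 343478 = -65829006/215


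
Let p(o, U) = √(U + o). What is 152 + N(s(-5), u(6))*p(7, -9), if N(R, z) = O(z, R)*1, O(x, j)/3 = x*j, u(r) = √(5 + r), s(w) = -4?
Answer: 152 - 12*I*√22 ≈ 152.0 - 56.285*I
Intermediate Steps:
O(x, j) = 3*j*x (O(x, j) = 3*(x*j) = 3*(j*x) = 3*j*x)
N(R, z) = 3*R*z (N(R, z) = (3*R*z)*1 = 3*R*z)
152 + N(s(-5), u(6))*p(7, -9) = 152 + (3*(-4)*√(5 + 6))*√(-9 + 7) = 152 + (3*(-4)*√11)*√(-2) = 152 + (-12*√11)*(I*√2) = 152 - 12*I*√22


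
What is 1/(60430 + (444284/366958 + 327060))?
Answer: 183479/71096499852 ≈ 2.5807e-6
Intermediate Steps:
1/(60430 + (444284/366958 + 327060)) = 1/(60430 + (444284*(1/366958) + 327060)) = 1/(60430 + (222142/183479 + 327060)) = 1/(60430 + 60008863882/183479) = 1/(71096499852/183479) = 183479/71096499852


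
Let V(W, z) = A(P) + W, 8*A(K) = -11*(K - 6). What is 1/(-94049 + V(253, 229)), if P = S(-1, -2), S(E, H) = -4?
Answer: -4/375129 ≈ -1.0663e-5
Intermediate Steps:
P = -4
A(K) = 33/4 - 11*K/8 (A(K) = (-11*(K - 6))/8 = (-11*(-6 + K))/8 = (66 - 11*K)/8 = 33/4 - 11*K/8)
V(W, z) = 55/4 + W (V(W, z) = (33/4 - 11/8*(-4)) + W = (33/4 + 11/2) + W = 55/4 + W)
1/(-94049 + V(253, 229)) = 1/(-94049 + (55/4 + 253)) = 1/(-94049 + 1067/4) = 1/(-375129/4) = -4/375129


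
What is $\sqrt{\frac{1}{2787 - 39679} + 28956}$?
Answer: $\frac{\sqrt{9852421338473}}{18446} \approx 170.16$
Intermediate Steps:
$\sqrt{\frac{1}{2787 - 39679} + 28956} = \sqrt{\frac{1}{-36892} + 28956} = \sqrt{- \frac{1}{36892} + 28956} = \sqrt{\frac{1068244751}{36892}} = \frac{\sqrt{9852421338473}}{18446}$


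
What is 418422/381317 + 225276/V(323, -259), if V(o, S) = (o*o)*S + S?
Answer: 5610237975924/5151872937995 ≈ 1.0890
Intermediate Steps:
V(o, S) = S + S*o**2 (V(o, S) = o**2*S + S = S*o**2 + S = S + S*o**2)
418422/381317 + 225276/V(323, -259) = 418422/381317 + 225276/((-259*(1 + 323**2))) = 418422*(1/381317) + 225276/((-259*(1 + 104329))) = 418422/381317 + 225276/((-259*104330)) = 418422/381317 + 225276/(-27021470) = 418422/381317 + 225276*(-1/27021470) = 418422/381317 - 112638/13510735 = 5610237975924/5151872937995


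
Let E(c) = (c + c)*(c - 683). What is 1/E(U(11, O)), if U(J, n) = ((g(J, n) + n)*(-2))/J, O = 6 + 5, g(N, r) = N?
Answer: 1/5496 ≈ 0.00018195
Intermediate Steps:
O = 11
U(J, n) = (-2*J - 2*n)/J (U(J, n) = ((J + n)*(-2))/J = (-2*J - 2*n)/J)
E(c) = 2*c*(-683 + c) (E(c) = (2*c)*(-683 + c) = 2*c*(-683 + c))
1/E(U(11, O)) = 1/(2*(-2 - 2*11/11)*(-683 + (-2 - 2*11/11))) = 1/(2*(-2 - 2*11*1/11)*(-683 + (-2 - 2*11*1/11))) = 1/(2*(-2 - 2)*(-683 + (-2 - 2))) = 1/(2*(-4)*(-683 - 4)) = 1/(2*(-4)*(-687)) = 1/5496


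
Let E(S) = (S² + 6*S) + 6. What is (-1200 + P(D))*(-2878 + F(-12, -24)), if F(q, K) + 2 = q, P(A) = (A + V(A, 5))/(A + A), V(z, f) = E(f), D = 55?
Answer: 190704264/55 ≈ 3.4674e+6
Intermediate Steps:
E(S) = 6 + S² + 6*S
V(z, f) = 6 + f² + 6*f
P(A) = (61 + A)/(2*A) (P(A) = (A + (6 + 5² + 6*5))/(A + A) = (A + (6 + 25 + 30))/((2*A)) = (A + 61)*(1/(2*A)) = (61 + A)*(1/(2*A)) = (61 + A)/(2*A))
F(q, K) = -2 + q
(-1200 + P(D))*(-2878 + F(-12, -24)) = (-1200 + (½)*(61 + 55)/55)*(-2878 + (-2 - 12)) = (-1200 + (½)*(1/55)*116)*(-2878 - 14) = (-1200 + 58/55)*(-2892) = -65942/55*(-2892) = 190704264/55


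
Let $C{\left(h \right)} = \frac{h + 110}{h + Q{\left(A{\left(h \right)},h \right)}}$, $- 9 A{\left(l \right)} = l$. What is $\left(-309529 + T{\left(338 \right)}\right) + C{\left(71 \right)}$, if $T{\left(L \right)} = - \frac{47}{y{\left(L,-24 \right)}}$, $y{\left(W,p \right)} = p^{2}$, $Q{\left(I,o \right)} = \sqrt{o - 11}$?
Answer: $- \frac{888048866555}{2869056} - \frac{362 \sqrt{15}}{4981} \approx -3.0953 \cdot 10^{5}$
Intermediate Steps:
$A{\left(l \right)} = - \frac{l}{9}$
$Q{\left(I,o \right)} = \sqrt{-11 + o}$
$T{\left(L \right)} = - \frac{47}{576}$ ($T{\left(L \right)} = - \frac{47}{\left(-24\right)^{2}} = - \frac{47}{576}$)
$C{\left(h \right)} = \frac{110 + h}{h + \sqrt{-11 + h}}$ ($C{\left(h \right)} = \frac{h + 110}{h + \sqrt{-11 + h}} = \frac{110 + h}{h + \sqrt{-11 + h}}$)
$\left(-309529 + T{\left(338 \right)}\right) + C{\left(71 \right)} = \left(-309529 - \frac{47}{576}\right) + \frac{110 + 71}{71 + \sqrt{-11 + 71}} = - \frac{178288751}{576} + \frac{1}{71 + \sqrt{60}} \cdot 181 = - \frac{178288751}{576} + \frac{1}{71 + 2 \sqrt{15}} \cdot 181 = - \frac{178288751}{576} + \frac{181}{71 + 2 \sqrt{15}}$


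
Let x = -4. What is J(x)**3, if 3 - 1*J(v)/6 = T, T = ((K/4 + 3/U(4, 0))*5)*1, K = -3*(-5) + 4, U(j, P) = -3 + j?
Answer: -78953589/8 ≈ -9.8692e+6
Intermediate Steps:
K = 19 (K = 15 + 4 = 19)
T = 155/4 (T = ((19/4 + 3/(-3 + 4))*5)*1 = ((19*(1/4) + 3/1)*5)*1 = ((19/4 + 3*1)*5)*1 = ((19/4 + 3)*5)*1 = ((31/4)*5)*1 = (155/4)*1 = 155/4 ≈ 38.750)
J(v) = -429/2 (J(v) = 18 - 6*155/4 = 18 - 465/2 = -429/2)
J(x)**3 = (-429/2)**3 = -78953589/8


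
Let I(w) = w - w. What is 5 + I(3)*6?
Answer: 5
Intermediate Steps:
I(w) = 0
5 + I(3)*6 = 5 + 0*6 = 5 + 0 = 5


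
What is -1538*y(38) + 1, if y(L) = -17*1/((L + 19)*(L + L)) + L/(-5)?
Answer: 126665899/10830 ≈ 11696.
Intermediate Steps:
y(L) = -L/5 - 17/(2*L*(19 + L)) (y(L) = -17*1/(2*L*(19 + L)) + L*(-⅕) = -17*1/(2*L*(19 + L)) - L/5 = -17/(2*L*(19 + L)) - L/5 = -L/5 - 17/(2*L*(19 + L)))
-1538*y(38) + 1 = -769*(-85 - 38*38² - 2*38³)/(5*38*(19 + 38)) + 1 = -769*(-85 - 38*1444 - 2*54872)/(5*38*57) + 1 = -769*(-85 - 54872 - 109744)/(5*38*57) + 1 = -769*(-164701)/(5*38*57) + 1 = -1538*(-164701/21660) + 1 = 126655069/10830 + 1 = 126665899/10830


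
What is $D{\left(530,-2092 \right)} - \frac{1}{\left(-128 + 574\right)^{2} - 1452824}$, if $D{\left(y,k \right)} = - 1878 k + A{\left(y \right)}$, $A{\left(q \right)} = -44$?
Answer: $\frac{4926268484657}{1253908} \approx 3.9287 \cdot 10^{6}$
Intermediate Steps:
$D{\left(y,k \right)} = -44 - 1878 k$ ($D{\left(y,k \right)} = - 1878 k - 44 = -44 - 1878 k$)
$D{\left(530,-2092 \right)} - \frac{1}{\left(-128 + 574\right)^{2} - 1452824} = \left(-44 - -3928776\right) - \frac{1}{\left(-128 + 574\right)^{2} - 1452824} = \left(-44 + 3928776\right) - \frac{1}{446^{2} - 1452824} = 3928732 - \frac{1}{198916 - 1452824} = 3928732 - \frac{1}{-1253908} = 3928732 - - \frac{1}{1253908} = 3928732 + \frac{1}{1253908} = \frac{4926268484657}{1253908}$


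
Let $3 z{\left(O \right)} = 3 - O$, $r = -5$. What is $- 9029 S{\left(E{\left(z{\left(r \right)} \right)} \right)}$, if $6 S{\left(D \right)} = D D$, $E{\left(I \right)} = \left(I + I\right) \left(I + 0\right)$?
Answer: $- \frac{73965568}{243} \approx -3.0439 \cdot 10^{5}$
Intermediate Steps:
$z{\left(O \right)} = 1 - \frac{O}{3}$ ($z{\left(O \right)} = \frac{3 - O}{3} = 1 - \frac{O}{3}$)
$E{\left(I \right)} = 2 I^{2}$ ($E{\left(I \right)} = 2 I I = 2 I^{2}$)
$S{\left(D \right)} = \frac{D^{2}}{6}$ ($S{\left(D \right)} = \frac{D D}{6} = \frac{D^{2}}{6}$)
$- 9029 S{\left(E{\left(z{\left(r \right)} \right)} \right)} = - 9029 \frac{\left(2 \left(1 - - \frac{5}{3}\right)^{2}\right)^{2}}{6} = - 9029 \frac{\left(2 \left(1 + \frac{5}{3}\right)^{2}\right)^{2}}{6} = - 9029 \frac{\left(2 \left(\frac{8}{3}\right)^{2}\right)^{2}}{6} = - 9029 \frac{\left(2 \cdot \frac{64}{9}\right)^{2}}{6} = - 9029 \frac{\left(\frac{128}{9}\right)^{2}}{6} = - 9029 \cdot \frac{1}{6} \cdot \frac{16384}{81} = \left(-9029\right) \frac{8192}{243} = - \frac{73965568}{243}$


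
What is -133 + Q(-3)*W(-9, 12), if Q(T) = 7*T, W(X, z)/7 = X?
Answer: 1190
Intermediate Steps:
W(X, z) = 7*X
-133 + Q(-3)*W(-9, 12) = -133 + (7*(-3))*(7*(-9)) = -133 - 21*(-63) = -133 + 1323 = 1190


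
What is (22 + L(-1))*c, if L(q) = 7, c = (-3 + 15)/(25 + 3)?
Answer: 87/7 ≈ 12.429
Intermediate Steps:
c = 3/7 (c = 12/28 = 12*(1/28) = 3/7 ≈ 0.42857)
(22 + L(-1))*c = (22 + 7)*(3/7) = 29*(3/7) = 87/7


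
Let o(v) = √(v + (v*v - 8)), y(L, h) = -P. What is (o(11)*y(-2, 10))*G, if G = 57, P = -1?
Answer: 114*√31 ≈ 634.73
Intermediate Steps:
y(L, h) = 1 (y(L, h) = -1*(-1) = 1)
o(v) = √(-8 + v + v²) (o(v) = √(v + (v² - 8)) = √(v + (-8 + v²)) = √(-8 + v + v²))
(o(11)*y(-2, 10))*G = (√(-8 + 11 + 11²)*1)*57 = (√(-8 + 11 + 121)*1)*57 = (√124*1)*57 = ((2*√31)*1)*57 = (2*√31)*57 = 114*√31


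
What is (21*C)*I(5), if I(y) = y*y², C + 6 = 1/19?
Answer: -296625/19 ≈ -15612.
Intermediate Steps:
C = -113/19 (C = -6 + 1/19 = -113/19 ≈ -5.9474)
I(y) = y³
(21*C)*I(5) = (21*(-113/19))*5³ = -2373/19*125 = -296625/19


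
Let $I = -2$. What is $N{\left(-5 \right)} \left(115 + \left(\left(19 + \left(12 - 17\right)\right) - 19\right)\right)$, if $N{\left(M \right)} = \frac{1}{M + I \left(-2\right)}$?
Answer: $-110$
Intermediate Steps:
$N{\left(M \right)} = \frac{1}{4 + M}$ ($N{\left(M \right)} = \frac{1}{M - -4} = \frac{1}{M + 4} = \frac{1}{4 + M}$)
$N{\left(-5 \right)} \left(115 + \left(\left(19 + \left(12 - 17\right)\right) - 19\right)\right) = \frac{115 + \left(\left(19 + \left(12 - 17\right)\right) - 19\right)}{4 - 5} = \frac{115 + \left(\left(19 - 5\right) - 19\right)}{-1} = - (115 + \left(14 - 19\right)) = - (115 - 5) = \left(-1\right) 110 = -110$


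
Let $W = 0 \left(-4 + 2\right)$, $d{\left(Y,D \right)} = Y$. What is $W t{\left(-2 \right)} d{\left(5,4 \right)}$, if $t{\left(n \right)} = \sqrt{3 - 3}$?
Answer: $0$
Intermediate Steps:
$t{\left(n \right)} = 0$ ($t{\left(n \right)} = \sqrt{0} = 0$)
$W = 0$ ($W = 0 \left(-2\right) = 0$)
$W t{\left(-2 \right)} d{\left(5,4 \right)} = 0 \cdot 0 \cdot 5 = 0 \cdot 5 = 0$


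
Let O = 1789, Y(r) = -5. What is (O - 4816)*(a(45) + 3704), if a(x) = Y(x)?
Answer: -11196873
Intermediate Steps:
a(x) = -5
(O - 4816)*(a(45) + 3704) = (1789 - 4816)*(-5 + 3704) = -3027*3699 = -11196873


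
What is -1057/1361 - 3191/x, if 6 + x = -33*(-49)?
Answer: -6045778/2192571 ≈ -2.7574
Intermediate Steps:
x = 1611 (x = -6 - 33*(-49) = -6 + 1617 = 1611)
-1057/1361 - 3191/x = -1057/1361 - 3191/1611 = -6045778/2192571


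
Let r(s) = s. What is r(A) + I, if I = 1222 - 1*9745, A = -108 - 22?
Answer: -8653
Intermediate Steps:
A = -130
I = -8523 (I = 1222 - 9745 = -8523)
r(A) + I = -130 - 8523 = -8653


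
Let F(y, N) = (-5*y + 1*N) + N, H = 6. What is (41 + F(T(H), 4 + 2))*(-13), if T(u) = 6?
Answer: -299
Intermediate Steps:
F(y, N) = -5*y + 2*N (F(y, N) = (-5*y + N) + N = (N - 5*y) + N = -5*y + 2*N)
(41 + F(T(H), 4 + 2))*(-13) = (41 + (-5*6 + 2*(4 + 2)))*(-13) = (41 + (-30 + 2*6))*(-13) = (41 + (-30 + 12))*(-13) = (41 - 18)*(-13) = 23*(-13) = -299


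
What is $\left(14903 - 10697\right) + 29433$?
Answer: $33639$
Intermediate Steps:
$\left(14903 - 10697\right) + 29433 = 4206 + 29433 = 33639$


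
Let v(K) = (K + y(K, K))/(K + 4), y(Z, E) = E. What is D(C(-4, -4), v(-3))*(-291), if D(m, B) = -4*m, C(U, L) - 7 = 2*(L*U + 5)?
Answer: 57036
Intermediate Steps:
C(U, L) = 17 + 2*L*U (C(U, L) = 7 + 2*(L*U + 5) = 7 + 2*(5 + L*U) = 7 + (10 + 2*L*U) = 17 + 2*L*U)
v(K) = 2*K/(4 + K) (v(K) = (K + K)/(K + 4) = (2*K)/(4 + K) = 2*K/(4 + K))
D(C(-4, -4), v(-3))*(-291) = -4*(17 + 2*(-4)*(-4))*(-291) = -4*(17 + 32)*(-291) = -4*49*(-291) = -196*(-291) = 57036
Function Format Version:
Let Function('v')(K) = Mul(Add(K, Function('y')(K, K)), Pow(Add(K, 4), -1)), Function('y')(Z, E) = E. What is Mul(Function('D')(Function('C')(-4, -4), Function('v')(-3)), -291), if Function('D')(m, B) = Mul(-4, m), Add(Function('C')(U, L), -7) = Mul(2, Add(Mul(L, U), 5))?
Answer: 57036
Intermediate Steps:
Function('C')(U, L) = Add(17, Mul(2, L, U)) (Function('C')(U, L) = Add(7, Mul(2, Add(Mul(L, U), 5))) = Add(7, Mul(2, Add(5, Mul(L, U)))) = Add(7, Add(10, Mul(2, L, U))) = Add(17, Mul(2, L, U)))
Function('v')(K) = Mul(2, K, Pow(Add(4, K), -1)) (Function('v')(K) = Mul(Add(K, K), Pow(Add(K, 4), -1)) = Mul(Mul(2, K), Pow(Add(4, K), -1)) = Mul(2, K, Pow(Add(4, K), -1)))
Mul(Function('D')(Function('C')(-4, -4), Function('v')(-3)), -291) = Mul(Mul(-4, Add(17, Mul(2, -4, -4))), -291) = Mul(Mul(-4, Add(17, 32)), -291) = Mul(Mul(-4, 49), -291) = Mul(-196, -291) = 57036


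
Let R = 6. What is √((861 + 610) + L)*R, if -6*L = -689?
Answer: √57090 ≈ 238.94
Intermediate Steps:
L = 689/6 (L = -⅙*(-689) = 689/6 ≈ 114.83)
√((861 + 610) + L)*R = √((861 + 610) + 689/6)*6 = √(1471 + 689/6)*6 = √(9515/6)*6 = (√57090/6)*6 = √57090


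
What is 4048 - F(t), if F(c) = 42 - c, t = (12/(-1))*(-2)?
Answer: 4030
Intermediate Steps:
t = 24 (t = (12*(-1))*(-2) = -12*(-2) = 24)
4048 - F(t) = 4048 - (42 - 1*24) = 4048 - (42 - 24) = 4048 - 1*18 = 4048 - 18 = 4030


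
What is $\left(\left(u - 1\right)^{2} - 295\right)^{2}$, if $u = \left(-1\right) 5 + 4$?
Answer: $84681$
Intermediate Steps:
$u = -1$ ($u = -5 + 4 = -1$)
$\left(\left(u - 1\right)^{2} - 295\right)^{2} = \left(\left(-1 - 1\right)^{2} - 295\right)^{2} = \left(\left(-2\right)^{2} - 295\right)^{2} = \left(4 - 295\right)^{2} = \left(-291\right)^{2} = 84681$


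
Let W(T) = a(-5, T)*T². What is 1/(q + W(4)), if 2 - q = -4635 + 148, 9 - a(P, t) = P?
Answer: 1/4713 ≈ 0.00021218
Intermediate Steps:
a(P, t) = 9 - P
q = 4489 (q = 2 - (-4635 + 148) = 2 - 1*(-4487) = 2 + 4487 = 4489)
W(T) = 14*T² (W(T) = (9 - 1*(-5))*T² = (9 + 5)*T² = 14*T²)
1/(q + W(4)) = 1/(4489 + 14*4²) = 1/(4489 + 14*16) = 1/(4489 + 224) = 1/4713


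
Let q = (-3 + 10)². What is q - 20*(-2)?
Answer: 89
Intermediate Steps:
q = 49 (q = 7² = 49)
q - 20*(-2) = 49 - 20*(-2) = 49 + 40 = 89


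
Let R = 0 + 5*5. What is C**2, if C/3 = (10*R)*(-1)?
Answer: 562500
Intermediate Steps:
R = 25 (R = 0 + 25 = 25)
C = -750 (C = 3*((10*25)*(-1)) = 3*(250*(-1)) = 3*(-250) = -750)
C**2 = (-750)**2 = 562500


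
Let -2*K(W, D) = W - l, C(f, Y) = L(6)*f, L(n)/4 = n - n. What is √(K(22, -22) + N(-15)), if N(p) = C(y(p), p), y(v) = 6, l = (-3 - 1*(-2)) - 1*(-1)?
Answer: I*√11 ≈ 3.3166*I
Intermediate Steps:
l = 0 (l = (-3 + 2) + 1 = -1 + 1 = 0)
L(n) = 0 (L(n) = 4*(n - n) = 4*0 = 0)
C(f, Y) = 0 (C(f, Y) = 0*f = 0)
N(p) = 0
K(W, D) = -W/2 (K(W, D) = -(W - 1*0)/2 = -(W + 0)/2 = -W/2)
√(K(22, -22) + N(-15)) = √(-½*22 + 0) = √(-11 + 0) = √(-11) = I*√11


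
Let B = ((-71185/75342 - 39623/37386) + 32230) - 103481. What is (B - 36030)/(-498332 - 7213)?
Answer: 25182325225154/118665567265545 ≈ 0.21221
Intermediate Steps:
B = -16725075349124/234728001 (B = ((-71185*1/75342 - 39623*1/37386) + 32230) - 103481 = ((-71185/75342 - 39623/37386) + 32230) - 103481 = (-470549873/234728001 + 32230) - 103481 = 7564812922357/234728001 - 103481 = -16725075349124/234728001 ≈ -71253.)
(B - 36030)/(-498332 - 7213) = (-16725075349124/234728001 - 36030)/(-498332 - 7213) = -25182325225154/234728001/(-505545) = -25182325225154/234728001*(-1/505545) = 25182325225154/118665567265545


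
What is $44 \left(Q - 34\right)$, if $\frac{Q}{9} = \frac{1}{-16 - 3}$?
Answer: $- \frac{28820}{19} \approx -1516.8$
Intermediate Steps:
$Q = - \frac{9}{19}$ ($Q = \frac{9}{-16 - 3} = \frac{9}{-19} = 9 \left(- \frac{1}{19}\right) = - \frac{9}{19} \approx -0.47368$)
$44 \left(Q - 34\right) = 44 \left(- \frac{9}{19} - 34\right) = 44 \left(- \frac{655}{19}\right) = - \frac{28820}{19}$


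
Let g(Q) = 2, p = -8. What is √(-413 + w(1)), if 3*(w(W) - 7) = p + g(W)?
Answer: 2*I*√102 ≈ 20.199*I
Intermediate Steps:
w(W) = 5 (w(W) = 7 + (-8 + 2)/3 = 7 + (⅓)*(-6) = 7 - 2 = 5)
√(-413 + w(1)) = √(-413 + 5) = √(-408) = 2*I*√102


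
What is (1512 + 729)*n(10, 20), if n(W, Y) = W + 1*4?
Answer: 31374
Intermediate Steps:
n(W, Y) = 4 + W (n(W, Y) = W + 4 = 4 + W)
(1512 + 729)*n(10, 20) = (1512 + 729)*(4 + 10) = 2241*14 = 31374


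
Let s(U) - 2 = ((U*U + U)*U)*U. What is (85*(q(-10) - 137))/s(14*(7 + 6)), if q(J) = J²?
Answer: -3145/1103227946 ≈ -2.8507e-6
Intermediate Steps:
s(U) = 2 + U²*(U + U²) (s(U) = 2 + ((U*U + U)*U)*U = 2 + ((U² + U)*U)*U = 2 + ((U + U²)*U)*U = 2 + (U*(U + U²))*U = 2 + U²*(U + U²))
(85*(q(-10) - 137))/s(14*(7 + 6)) = (85*((-10)² - 137))/(2 + (14*(7 + 6))³ + (14*(7 + 6))⁴) = (85*(100 - 137))/(2 + (14*13)³ + (14*13)⁴) = (85*(-37))/(2 + 182³ + 182⁴) = -3145/(2 + 6028568 + 1097199376) = -3145/1103227946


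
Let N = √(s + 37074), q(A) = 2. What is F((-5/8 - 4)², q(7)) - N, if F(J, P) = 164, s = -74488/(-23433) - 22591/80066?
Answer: 164 - √7378229222136809754/14106666 ≈ -28.554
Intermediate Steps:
s = 286030595/98746662 (s = -74488*(-1/23433) - 22591*1/80066 = 74488/23433 - 1189/4214 = 286030595/98746662 ≈ 2.8966)
N = √7378229222136809754/14106666 (N = √(286030595/98746662 + 37074) = √(3661219777583/98746662) = √7378229222136809754/14106666 ≈ 192.55)
F((-5/8 - 4)², q(7)) - N = 164 - √7378229222136809754/14106666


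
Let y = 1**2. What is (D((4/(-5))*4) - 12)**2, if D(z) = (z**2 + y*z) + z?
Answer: 41616/625 ≈ 66.586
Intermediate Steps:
y = 1
D(z) = z**2 + 2*z (D(z) = (z**2 + 1*z) + z = (z**2 + z) + z = (z + z**2) + z = z**2 + 2*z)
(D((4/(-5))*4) - 12)**2 = (((4/(-5))*4)*(2 + (4/(-5))*4) - 12)**2 = (((4*(-1/5))*4)*(2 + (4*(-1/5))*4) - 12)**2 = ((-4/5*4)*(2 - 4/5*4) - 12)**2 = (-16*(2 - 16/5)/5 - 12)**2 = (-16/5*(-6/5) - 12)**2 = (96/25 - 12)**2 = (-204/25)**2 = 41616/625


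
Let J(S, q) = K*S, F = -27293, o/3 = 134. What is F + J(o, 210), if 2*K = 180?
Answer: 8887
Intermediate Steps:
o = 402 (o = 3*134 = 402)
K = 90 (K = (½)*180 = 90)
J(S, q) = 90*S
F + J(o, 210) = -27293 + 90*402 = -27293 + 36180 = 8887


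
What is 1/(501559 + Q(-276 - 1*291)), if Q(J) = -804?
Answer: 1/500755 ≈ 1.9970e-6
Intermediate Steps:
1/(501559 + Q(-276 - 1*291)) = 1/(501559 - 804) = 1/500755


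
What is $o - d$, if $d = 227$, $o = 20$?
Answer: $-207$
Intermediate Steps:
$o - d = 20 - 227 = -207$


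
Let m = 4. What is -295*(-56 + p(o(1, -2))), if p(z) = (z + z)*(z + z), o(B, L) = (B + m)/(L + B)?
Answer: -12980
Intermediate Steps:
o(B, L) = (4 + B)/(B + L) (o(B, L) = (B + 4)/(L + B) = (4 + B)/(B + L))
p(z) = 4*z² (p(z) = (2*z)*(2*z) = 4*z²)
-295*(-56 + p(o(1, -2))) = -295*(-56 + 4*((4 + 1)/(1 - 2))²) = -295*(-56 + 4*(5/(-1))²) = -295*(-56 + 4*(-1*5)²) = -295*(-56 + 4*(-5)²) = -295*(-56 + 4*25) = -295*(-56 + 100) = -295*44 = -12980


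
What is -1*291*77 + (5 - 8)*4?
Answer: -22419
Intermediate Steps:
-1*291*77 + (5 - 8)*4 = -291*77 - 3*4 = -22407 - 12 = -22419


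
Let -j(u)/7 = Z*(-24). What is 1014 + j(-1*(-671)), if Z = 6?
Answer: 2022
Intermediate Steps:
j(u) = 1008 (j(u) = -42*(-24) = -7*(-144) = 1008)
1014 + j(-1*(-671)) = 1014 + 1008 = 2022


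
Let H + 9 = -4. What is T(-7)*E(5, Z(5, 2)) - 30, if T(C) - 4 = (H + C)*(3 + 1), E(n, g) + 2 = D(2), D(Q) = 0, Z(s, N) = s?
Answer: 122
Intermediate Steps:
H = -13 (H = -9 - 4 = -13)
E(n, g) = -2 (E(n, g) = -2 + 0 = -2)
T(C) = -48 + 4*C (T(C) = 4 + (-13 + C)*(3 + 1) = 4 + (-13 + C)*4 = 4 + (-52 + 4*C) = -48 + 4*C)
T(-7)*E(5, Z(5, 2)) - 30 = (-48 + 4*(-7))*(-2) - 30 = (-48 - 28)*(-2) - 30 = -76*(-2) - 30 = 152 - 30 = 122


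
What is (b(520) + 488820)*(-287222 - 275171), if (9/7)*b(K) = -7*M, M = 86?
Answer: -2471810592238/9 ≈ -2.7465e+11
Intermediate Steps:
b(K) = -4214/9 (b(K) = 7*(-7*86)/9 = (7/9)*(-602) = -4214/9)
(b(520) + 488820)*(-287222 - 275171) = (-4214/9 + 488820)*(-287222 - 275171) = (4395166/9)*(-562393) = -2471810592238/9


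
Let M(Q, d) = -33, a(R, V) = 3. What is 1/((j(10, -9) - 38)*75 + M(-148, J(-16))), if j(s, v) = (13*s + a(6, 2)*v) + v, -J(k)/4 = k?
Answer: 1/4167 ≈ 0.00023998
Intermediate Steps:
J(k) = -4*k
j(s, v) = 4*v + 13*s (j(s, v) = (13*s + 3*v) + v = (3*v + 13*s) + v = 4*v + 13*s)
1/((j(10, -9) - 38)*75 + M(-148, J(-16))) = 1/(((4*(-9) + 13*10) - 38)*75 - 33) = 1/(((-36 + 130) - 38)*75 - 33) = 1/((94 - 38)*75 - 33) = 1/(56*75 - 33) = 1/(4200 - 33) = 1/4167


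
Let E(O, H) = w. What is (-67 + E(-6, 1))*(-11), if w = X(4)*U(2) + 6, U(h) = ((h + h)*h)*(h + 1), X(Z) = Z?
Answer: -385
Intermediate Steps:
U(h) = 2*h²*(1 + h) (U(h) = ((2*h)*h)*(1 + h) = (2*h²)*(1 + h) = 2*h²*(1 + h))
w = 102 (w = 4*(2*2²*(1 + 2)) + 6 = 4*(2*4*3) + 6 = 4*24 + 6 = 96 + 6 = 102)
E(O, H) = 102
(-67 + E(-6, 1))*(-11) = (-67 + 102)*(-11) = 35*(-11) = -385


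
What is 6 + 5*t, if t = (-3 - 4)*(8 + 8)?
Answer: -554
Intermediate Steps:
t = -112 (t = -7*16 = -112)
6 + 5*t = 6 + 5*(-112) = 6 - 560 = -554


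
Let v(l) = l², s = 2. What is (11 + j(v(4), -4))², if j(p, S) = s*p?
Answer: 1849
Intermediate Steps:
j(p, S) = 2*p
(11 + j(v(4), -4))² = (11 + 2*4²)² = (11 + 2*16)² = (11 + 32)² = 43² = 1849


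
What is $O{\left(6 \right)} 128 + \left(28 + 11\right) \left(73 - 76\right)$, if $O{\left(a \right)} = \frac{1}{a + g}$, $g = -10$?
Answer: $-149$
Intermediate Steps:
$O{\left(a \right)} = \frac{1}{-10 + a}$ ($O{\left(a \right)} = \frac{1}{a - 10} = \frac{1}{-10 + a}$)
$O{\left(6 \right)} 128 + \left(28 + 11\right) \left(73 - 76\right) = \frac{1}{-10 + 6} \cdot 128 + \left(28 + 11\right) \left(73 - 76\right) = \frac{1}{-4} \cdot 128 + 39 \left(-3\right) = \left(- \frac{1}{4}\right) 128 - 117 = -32 - 117 = -149$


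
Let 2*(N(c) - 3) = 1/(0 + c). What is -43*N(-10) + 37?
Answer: -1797/20 ≈ -89.850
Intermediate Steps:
N(c) = 3 + 1/(2*c) (N(c) = 3 + 1/(2*(0 + c)) = 3 + 1/(2*c))
-43*N(-10) + 37 = -43*(3 + (½)/(-10)) + 37 = -43*(3 + (½)*(-⅒)) + 37 = -43*(3 - 1/20) + 37 = -43*59/20 + 37 = -2537/20 + 37 = -1797/20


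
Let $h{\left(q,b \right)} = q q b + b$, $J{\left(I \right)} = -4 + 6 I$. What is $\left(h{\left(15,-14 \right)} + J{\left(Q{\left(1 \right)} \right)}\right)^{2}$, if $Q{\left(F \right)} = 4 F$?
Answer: $9884736$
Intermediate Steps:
$h{\left(q,b \right)} = b + b q^{2}$ ($h{\left(q,b \right)} = q^{2} b + b = b q^{2} + b = b + b q^{2}$)
$\left(h{\left(15,-14 \right)} + J{\left(Q{\left(1 \right)} \right)}\right)^{2} = \left(- 14 \left(1 + 15^{2}\right) - \left(4 - 6 \cdot 4 \cdot 1\right)\right)^{2} = \left(- 14 \left(1 + 225\right) + \left(-4 + 6 \cdot 4\right)\right)^{2} = \left(\left(-14\right) 226 + \left(-4 + 24\right)\right)^{2} = \left(-3164 + 20\right)^{2} = \left(-3144\right)^{2} = 9884736$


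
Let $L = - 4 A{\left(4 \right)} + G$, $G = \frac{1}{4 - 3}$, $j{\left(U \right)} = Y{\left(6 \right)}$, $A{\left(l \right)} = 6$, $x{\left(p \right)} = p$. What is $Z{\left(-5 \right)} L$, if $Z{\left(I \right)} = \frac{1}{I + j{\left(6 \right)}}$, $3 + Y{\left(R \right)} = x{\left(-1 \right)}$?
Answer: $\frac{23}{9} \approx 2.5556$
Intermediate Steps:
$Y{\left(R \right)} = -4$ ($Y{\left(R \right)} = -3 - 1 = -4$)
$j{\left(U \right)} = -4$
$G = 1$ ($G = 1^{-1} = 1$)
$Z{\left(I \right)} = \frac{1}{-4 + I}$ ($Z{\left(I \right)} = \frac{1}{I - 4} = \frac{1}{-4 + I}$)
$L = -23$ ($L = \left(-4\right) 6 + 1 = -24 + 1 = -23$)
$Z{\left(-5 \right)} L = \frac{1}{-4 - 5} \left(-23\right) = \frac{1}{-9} \left(-23\right) = \left(- \frac{1}{9}\right) \left(-23\right) = \frac{23}{9}$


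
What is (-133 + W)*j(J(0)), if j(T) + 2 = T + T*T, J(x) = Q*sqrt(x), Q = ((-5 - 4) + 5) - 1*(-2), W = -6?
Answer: 278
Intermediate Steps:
Q = -2 (Q = (-9 + 5) + 2 = -4 + 2 = -2)
J(x) = -2*sqrt(x)
j(T) = -2 + T + T**2 (j(T) = -2 + (T + T*T) = -2 + (T + T**2) = -2 + T + T**2)
(-133 + W)*j(J(0)) = (-133 - 6)*(-2 - 2*sqrt(0) + (-2*sqrt(0))**2) = -139*(-2 - 2*0 + (-2*0)**2) = -139*(-2 + 0 + 0**2) = -139*(-2 + 0 + 0) = -139*(-2) = 278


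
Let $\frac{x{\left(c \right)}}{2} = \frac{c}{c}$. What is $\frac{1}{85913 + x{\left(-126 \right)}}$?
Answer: $\frac{1}{85915} \approx 1.1639 \cdot 10^{-5}$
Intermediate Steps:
$x{\left(c \right)} = 2$ ($x{\left(c \right)} = 2 \frac{c}{c} = 2 \cdot 1 = 2$)
$\frac{1}{85913 + x{\left(-126 \right)}} = \frac{1}{85913 + 2} = \frac{1}{85915}$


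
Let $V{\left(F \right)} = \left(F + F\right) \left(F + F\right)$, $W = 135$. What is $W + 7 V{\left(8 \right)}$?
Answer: $1927$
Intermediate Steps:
$V{\left(F \right)} = 4 F^{2}$ ($V{\left(F \right)} = 2 F 2 F = 4 F^{2}$)
$W + 7 V{\left(8 \right)} = 135 + 7 \cdot 4 \cdot 8^{2} = 135 + 7 \cdot 4 \cdot 64 = 135 + 7 \cdot 256 = 135 + 1792 = 1927$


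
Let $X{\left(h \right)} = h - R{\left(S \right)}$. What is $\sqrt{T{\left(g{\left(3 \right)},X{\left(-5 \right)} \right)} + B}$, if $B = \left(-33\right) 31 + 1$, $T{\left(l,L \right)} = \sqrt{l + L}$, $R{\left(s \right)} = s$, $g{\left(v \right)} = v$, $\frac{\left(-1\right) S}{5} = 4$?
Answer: $\sqrt{-1022 + 3 \sqrt{2}} \approx 31.902 i$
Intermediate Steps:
$S = -20$ ($S = \left(-5\right) 4 = -20$)
$X{\left(h \right)} = 20 + h$ ($X{\left(h \right)} = h - -20 = h + 20 = 20 + h$)
$T{\left(l,L \right)} = \sqrt{L + l}$
$B = -1022$ ($B = -1023 + 1 = -1022$)
$\sqrt{T{\left(g{\left(3 \right)},X{\left(-5 \right)} \right)} + B} = \sqrt{\sqrt{\left(20 - 5\right) + 3} - 1022} = \sqrt{\sqrt{15 + 3} - 1022} = \sqrt{\sqrt{18} - 1022} = \sqrt{3 \sqrt{2} - 1022} = \sqrt{-1022 + 3 \sqrt{2}}$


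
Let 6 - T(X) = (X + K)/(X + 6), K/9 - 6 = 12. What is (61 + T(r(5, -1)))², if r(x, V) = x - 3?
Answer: 8649/4 ≈ 2162.3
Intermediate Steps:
K = 162 (K = 54 + 9*12 = 54 + 108 = 162)
r(x, V) = -3 + x
T(X) = 6 - (162 + X)/(6 + X) (T(X) = 6 - (X + 162)/(X + 6) = 6 - (162 + X)/(6 + X))
(61 + T(r(5, -1)))² = (61 + (-126 + 5*(-3 + 5))/(6 + (-3 + 5)))² = (61 + (-126 + 5*2)/(6 + 2))² = (61 + (-126 + 10)/8)² = (61 + (⅛)*(-116))² = (61 - 29/2)² = (93/2)² = 8649/4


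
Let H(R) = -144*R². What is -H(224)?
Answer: 7225344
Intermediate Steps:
-H(224) = -(-144)*224² = -(-144)*50176 = -1*(-7225344) = 7225344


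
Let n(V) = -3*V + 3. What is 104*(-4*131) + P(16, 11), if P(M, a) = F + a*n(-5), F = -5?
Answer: -54303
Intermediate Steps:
n(V) = 3 - 3*V
P(M, a) = -5 + 18*a (P(M, a) = -5 + a*(3 - 3*(-5)) = -5 + a*(3 + 15) = -5 + a*18 = -5 + 18*a)
104*(-4*131) + P(16, 11) = 104*(-4*131) + (-5 + 18*11) = 104*(-524) + (-5 + 198) = -54496 + 193 = -54303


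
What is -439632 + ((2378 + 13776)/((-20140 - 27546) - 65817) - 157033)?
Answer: -67723283649/113503 ≈ -5.9667e+5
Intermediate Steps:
-439632 + ((2378 + 13776)/((-20140 - 27546) - 65817) - 157033) = -439632 + (16154/(-47686 - 65817) - 157033) = -439632 + (16154/(-113503) - 157033) = -439632 + (16154*(-1/113503) - 157033) = -439632 + (-16154/113503 - 157033) = -439632 - 17823732753/113503 = -67723283649/113503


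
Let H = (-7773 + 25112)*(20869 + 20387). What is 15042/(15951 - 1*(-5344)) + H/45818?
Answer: 7616903652318/487847155 ≈ 15613.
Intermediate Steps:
H = 715337784 (H = 17339*41256 = 715337784)
15042/(15951 - 1*(-5344)) + H/45818 = 15042/(15951 - 1*(-5344)) + 715337784/45818 = 15042/(15951 + 5344) + 715337784*(1/45818) = 15042/21295 + 357668892/22909 = 7616903652318/487847155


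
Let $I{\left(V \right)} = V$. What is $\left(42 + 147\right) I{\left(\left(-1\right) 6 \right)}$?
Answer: $-1134$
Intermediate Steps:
$\left(42 + 147\right) I{\left(\left(-1\right) 6 \right)} = \left(42 + 147\right) \left(\left(-1\right) 6\right) = 189 \left(-6\right) = -1134$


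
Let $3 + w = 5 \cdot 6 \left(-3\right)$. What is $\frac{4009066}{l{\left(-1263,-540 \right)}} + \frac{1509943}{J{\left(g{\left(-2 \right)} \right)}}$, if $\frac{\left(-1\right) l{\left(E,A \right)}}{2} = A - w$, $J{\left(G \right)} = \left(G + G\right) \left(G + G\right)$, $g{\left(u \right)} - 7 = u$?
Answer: $\frac{875397821}{44700} \approx 19584.0$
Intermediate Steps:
$g{\left(u \right)} = 7 + u$
$w = -93$ ($w = -3 + 5 \cdot 6 \left(-3\right) = -3 + 30 \left(-3\right) = -3 - 90 = -93$)
$J{\left(G \right)} = 4 G^{2}$ ($J{\left(G \right)} = 2 G 2 G = 4 G^{2}$)
$l{\left(E,A \right)} = -186 - 2 A$ ($l{\left(E,A \right)} = - 2 \left(A - -93\right) = - 2 \left(A + 93\right) = - 2 \left(93 + A\right) = -186 - 2 A$)
$\frac{4009066}{l{\left(-1263,-540 \right)}} + \frac{1509943}{J{\left(g{\left(-2 \right)} \right)}} = \frac{4009066}{-186 - -1080} + \frac{1509943}{4 \left(7 - 2\right)^{2}} = \frac{4009066}{-186 + 1080} + \frac{1509943}{4 \cdot 5^{2}} = \frac{4009066}{894} + \frac{1509943}{4 \cdot 25} = 4009066 \cdot \frac{1}{894} + \frac{1509943}{100} = \frac{2004533}{447} + 1509943 \cdot \frac{1}{100} = \frac{2004533}{447} + \frac{1509943}{100} = \frac{875397821}{44700}$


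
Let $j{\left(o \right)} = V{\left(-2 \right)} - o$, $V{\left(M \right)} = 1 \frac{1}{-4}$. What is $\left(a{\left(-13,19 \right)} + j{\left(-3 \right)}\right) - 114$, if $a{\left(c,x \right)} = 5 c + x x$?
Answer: $\frac{739}{4} \approx 184.75$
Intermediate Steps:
$V{\left(M \right)} = - \frac{1}{4}$ ($V{\left(M \right)} = 1 \left(- \frac{1}{4}\right) = - \frac{1}{4}$)
$j{\left(o \right)} = - \frac{1}{4} - o$
$a{\left(c,x \right)} = x^{2} + 5 c$ ($a{\left(c,x \right)} = 5 c + x^{2} = x^{2} + 5 c$)
$\left(a{\left(-13,19 \right)} + j{\left(-3 \right)}\right) - 114 = \left(\left(19^{2} + 5 \left(-13\right)\right) - - \frac{11}{4}\right) - 114 = \left(\left(361 - 65\right) + \left(- \frac{1}{4} + 3\right)\right) - 114 = \left(296 + \frac{11}{4}\right) - 114 = \frac{1195}{4} - 114 = \frac{739}{4}$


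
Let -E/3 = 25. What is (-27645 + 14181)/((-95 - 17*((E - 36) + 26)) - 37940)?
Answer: 6732/18295 ≈ 0.36797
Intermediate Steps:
E = -75 (E = -3*25 = -75)
(-27645 + 14181)/((-95 - 17*((E - 36) + 26)) - 37940) = (-27645 + 14181)/((-95 - 17*((-75 - 36) + 26)) - 37940) = -13464/((-95 - 17*(-111 + 26)) - 37940) = -13464/((-95 - 17*(-85)) - 37940) = -13464/((-95 + 1445) - 37940) = -13464/(1350 - 37940) = -13464/(-36590) = -13464*(-1/36590) = 6732/18295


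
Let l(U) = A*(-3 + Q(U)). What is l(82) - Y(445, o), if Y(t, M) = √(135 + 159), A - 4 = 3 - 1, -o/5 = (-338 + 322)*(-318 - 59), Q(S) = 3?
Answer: -7*√6 ≈ -17.146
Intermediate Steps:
o = -30160 (o = -5*(-338 + 322)*(-318 - 59) = -(-80)*(-377) = -5*6032 = -30160)
A = 6 (A = 4 + (3 - 1) = 4 + 2 = 6)
Y(t, M) = 7*√6 (Y(t, M) = √294 = 7*√6)
l(U) = 0 (l(U) = 6*(-3 + 3) = 6*0 = 0)
l(82) - Y(445, o) = 0 - 7*√6 = -7*√6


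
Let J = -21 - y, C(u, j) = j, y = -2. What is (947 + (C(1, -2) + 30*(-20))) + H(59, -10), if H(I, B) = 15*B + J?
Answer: 176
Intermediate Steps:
J = -19 (J = -21 - 1*(-2) = -21 + 2 = -19)
H(I, B) = -19 + 15*B (H(I, B) = 15*B - 19 = -19 + 15*B)
(947 + (C(1, -2) + 30*(-20))) + H(59, -10) = (947 + (-2 + 30*(-20))) + (-19 + 15*(-10)) = (947 + (-2 - 600)) + (-19 - 150) = (947 - 602) - 169 = 345 - 169 = 176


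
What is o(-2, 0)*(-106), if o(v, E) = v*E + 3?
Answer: -318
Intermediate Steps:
o(v, E) = 3 + E*v (o(v, E) = E*v + 3 = 3 + E*v)
o(-2, 0)*(-106) = (3 + 0*(-2))*(-106) = (3 + 0)*(-106) = 3*(-106) = -318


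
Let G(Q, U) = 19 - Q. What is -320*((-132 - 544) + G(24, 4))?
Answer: 217920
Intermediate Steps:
-320*((-132 - 544) + G(24, 4)) = -320*((-132 - 544) + (19 - 1*24)) = -320*(-676 + (19 - 24)) = -320*(-676 - 5) = -320*(-681) = 217920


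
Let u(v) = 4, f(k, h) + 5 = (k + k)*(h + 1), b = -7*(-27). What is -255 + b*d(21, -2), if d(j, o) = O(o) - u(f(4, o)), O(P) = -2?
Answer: -1389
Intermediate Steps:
b = 189
f(k, h) = -5 + 2*k*(1 + h) (f(k, h) = -5 + (k + k)*(h + 1) = -5 + (2*k)*(1 + h) = -5 + 2*k*(1 + h))
d(j, o) = -6 (d(j, o) = -2 - 1*4 = -2 - 4 = -6)
-255 + b*d(21, -2) = -255 + 189*(-6) = -255 - 1134 = -1389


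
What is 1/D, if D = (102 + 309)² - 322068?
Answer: -1/153147 ≈ -6.5297e-6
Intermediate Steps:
D = -153147 (D = 411² - 322068 = 168921 - 322068 = -153147)
1/D = 1/(-153147) = -1/153147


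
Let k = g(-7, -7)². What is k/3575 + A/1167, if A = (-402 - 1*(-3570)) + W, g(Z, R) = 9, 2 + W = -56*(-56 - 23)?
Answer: 9076259/1390675 ≈ 6.5265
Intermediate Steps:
W = 4422 (W = -2 - 56*(-56 - 23) = -2 - 56*(-79) = -2 + 4424 = 4422)
A = 7590 (A = (-402 - 1*(-3570)) + 4422 = (-402 + 3570) + 4422 = 3168 + 4422 = 7590)
k = 81 (k = 9² = 81)
k/3575 + A/1167 = 81/3575 + 7590/1167 = 81*(1/3575) + 7590*(1/1167) = 81/3575 + 2530/389 = 9076259/1390675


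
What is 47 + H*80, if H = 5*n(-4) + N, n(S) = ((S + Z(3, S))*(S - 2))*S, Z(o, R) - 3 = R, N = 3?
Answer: -47713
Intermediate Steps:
Z(o, R) = 3 + R
n(S) = S*(-2 + S)*(3 + 2*S) (n(S) = ((S + (3 + S))*(S - 2))*S = ((3 + 2*S)*(-2 + S))*S = ((-2 + S)*(3 + 2*S))*S = S*(-2 + S)*(3 + 2*S))
H = -597 (H = 5*(-4*(-6 - 1*(-4) + 2*(-4)²)) + 3 = 5*(-4*(-6 + 4 + 2*16)) + 3 = 5*(-4*(-6 + 4 + 32)) + 3 = 5*(-4*30) + 3 = 5*(-120) + 3 = -600 + 3 = -597)
47 + H*80 = 47 - 597*80 = 47 - 47760 = -47713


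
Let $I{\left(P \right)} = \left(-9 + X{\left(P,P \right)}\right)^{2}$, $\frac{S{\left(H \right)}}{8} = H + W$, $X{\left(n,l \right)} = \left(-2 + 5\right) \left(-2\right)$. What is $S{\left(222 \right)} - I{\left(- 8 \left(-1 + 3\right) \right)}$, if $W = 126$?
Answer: $2559$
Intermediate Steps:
$X{\left(n,l \right)} = -6$ ($X{\left(n,l \right)} = 3 \left(-2\right) = -6$)
$S{\left(H \right)} = 1008 + 8 H$ ($S{\left(H \right)} = 8 \left(H + 126\right) = 8 \left(126 + H\right) = 1008 + 8 H$)
$I{\left(P \right)} = 225$ ($I{\left(P \right)} = \left(-9 - 6\right)^{2} = \left(-15\right)^{2} = 225$)
$S{\left(222 \right)} - I{\left(- 8 \left(-1 + 3\right) \right)} = \left(1008 + 8 \cdot 222\right) - 225 = \left(1008 + 1776\right) - 225 = 2784 - 225 = 2559$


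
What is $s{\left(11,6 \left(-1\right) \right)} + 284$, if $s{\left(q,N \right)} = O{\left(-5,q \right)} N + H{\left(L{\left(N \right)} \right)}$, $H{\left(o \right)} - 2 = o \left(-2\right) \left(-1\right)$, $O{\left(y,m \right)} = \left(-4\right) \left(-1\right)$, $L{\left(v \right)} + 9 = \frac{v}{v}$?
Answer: $246$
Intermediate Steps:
$L{\left(v \right)} = -8$ ($L{\left(v \right)} = -9 + \frac{v}{v} = -9 + 1 = -8$)
$O{\left(y,m \right)} = 4$
$H{\left(o \right)} = 2 + 2 o$ ($H{\left(o \right)} = 2 + o \left(-2\right) \left(-1\right) = 2 + - 2 o \left(-1\right) = 2 + 2 o$)
$s{\left(q,N \right)} = -14 + 4 N$ ($s{\left(q,N \right)} = 4 N + \left(2 + 2 \left(-8\right)\right) = 4 N + \left(2 - 16\right) = 4 N - 14 = -14 + 4 N$)
$s{\left(11,6 \left(-1\right) \right)} + 284 = \left(-14 + 4 \cdot 6 \left(-1\right)\right) + 284 = \left(-14 + 4 \left(-6\right)\right) + 284 = \left(-14 - 24\right) + 284 = -38 + 284 = 246$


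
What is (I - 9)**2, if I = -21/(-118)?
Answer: 1083681/13924 ≈ 77.828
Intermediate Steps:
I = 21/118 (I = -21*(-1/118) = 21/118 ≈ 0.17797)
(I - 9)**2 = (21/118 - 9)**2 = (-1041/118)**2 = 1083681/13924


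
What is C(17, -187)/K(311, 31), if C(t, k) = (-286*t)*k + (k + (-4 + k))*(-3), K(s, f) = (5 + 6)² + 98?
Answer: 910328/219 ≈ 4156.8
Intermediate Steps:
K(s, f) = 219 (K(s, f) = 11² + 98 = 121 + 98 = 219)
C(t, k) = 12 - 6*k - 286*k*t (C(t, k) = -286*k*t + (-4 + 2*k)*(-3) = -286*k*t + (12 - 6*k) = 12 - 6*k - 286*k*t)
C(17, -187)/K(311, 31) = (12 - 6*(-187) - 286*(-187)*17)/219 = (12 + 1122 + 909194)*(1/219) = 910328*(1/219) = 910328/219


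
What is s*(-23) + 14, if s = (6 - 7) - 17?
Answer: 428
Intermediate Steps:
s = -18 (s = -1 - 17 = -18)
s*(-23) + 14 = -18*(-23) + 14 = 414 + 14 = 428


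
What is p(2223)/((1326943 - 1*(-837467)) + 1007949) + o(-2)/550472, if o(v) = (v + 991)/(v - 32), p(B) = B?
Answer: 12822770551/19791341105744 ≈ 0.00064790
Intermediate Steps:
o(v) = (991 + v)/(-32 + v)
p(2223)/((1326943 - 1*(-837467)) + 1007949) + o(-2)/550472 = 2223/((1326943 - 1*(-837467)) + 1007949) + ((991 - 2)/(-32 - 2))/550472 = 2223/((1326943 + 837467) + 1007949) + (989/(-34))*(1/550472) = 2223/(2164410 + 1007949) - 1/34*989*(1/550472) = 2223/3172359 - 989/34*1/550472 = 2223*(1/3172359) - 989/18716048 = 741/1057453 - 989/18716048 = 12822770551/19791341105744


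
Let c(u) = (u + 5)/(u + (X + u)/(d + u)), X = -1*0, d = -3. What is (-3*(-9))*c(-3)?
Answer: -108/5 ≈ -21.600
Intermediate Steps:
X = 0
c(u) = (5 + u)/(u + u/(-3 + u)) (c(u) = (u + 5)/(u + (0 + u)/(-3 + u)) = (5 + u)/(u + u/(-3 + u)))
(-3*(-9))*c(-3) = (-3*(-9))*((-15 + (-3)**2 + 2*(-3))/((-3)*(-2 - 3))) = 27*(-1/3*(-15 + 9 - 6)/(-5)) = 27*(-1/3*(-1/5)*(-12)) = 27*(-4/5) = -108/5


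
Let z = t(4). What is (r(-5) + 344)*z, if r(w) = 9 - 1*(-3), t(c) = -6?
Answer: -2136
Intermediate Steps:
r(w) = 12 (r(w) = 9 + 3 = 12)
z = -6
(r(-5) + 344)*z = (12 + 344)*(-6) = 356*(-6) = -2136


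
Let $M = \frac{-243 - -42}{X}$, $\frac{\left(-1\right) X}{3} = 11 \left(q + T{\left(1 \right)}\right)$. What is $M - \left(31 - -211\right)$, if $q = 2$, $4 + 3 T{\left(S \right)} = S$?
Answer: $- \frac{2595}{11} \approx -235.91$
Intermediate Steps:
$T{\left(S \right)} = - \frac{4}{3} + \frac{S}{3}$
$X = -33$ ($X = - 3 \cdot 11 \left(2 + \left(- \frac{4}{3} + \frac{1}{3} \cdot 1\right)\right) = - 3 \cdot 11 \left(2 + \left(- \frac{4}{3} + \frac{1}{3}\right)\right) = - 3 \cdot 11 \left(2 - 1\right) = - 3 \cdot 11 \cdot 1 = \left(-3\right) 11 = -33$)
$M = \frac{67}{11}$ ($M = \frac{-243 - -42}{-33} = \left(-243 + 42\right) \left(- \frac{1}{33}\right) = \left(-201\right) \left(- \frac{1}{33}\right) = \frac{67}{11} \approx 6.0909$)
$M - \left(31 - -211\right) = \frac{67}{11} - \left(31 - -211\right) = \frac{67}{11} - \left(31 + 211\right) = \frac{67}{11} - 242 = - \frac{2595}{11}$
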